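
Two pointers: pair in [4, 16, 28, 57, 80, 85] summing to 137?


lo=0(4)+hi=5(85)=89
lo=1(16)+hi=5(85)=101
lo=2(28)+hi=5(85)=113
lo=3(57)+hi=5(85)=142
lo=3(57)+hi=4(80)=137

Yes: 57+80=137


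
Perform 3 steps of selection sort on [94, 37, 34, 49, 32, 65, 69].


Initial: [94, 37, 34, 49, 32, 65, 69]
Step 1: min=32 at 4
  Swap: [32, 37, 34, 49, 94, 65, 69]
Step 2: min=34 at 2
  Swap: [32, 34, 37, 49, 94, 65, 69]
Step 3: min=37 at 2
  Swap: [32, 34, 37, 49, 94, 65, 69]

After 3 steps: [32, 34, 37, 49, 94, 65, 69]


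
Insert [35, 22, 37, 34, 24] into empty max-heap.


Insert 35: [35]
Insert 22: [35, 22]
Insert 37: [37, 22, 35]
Insert 34: [37, 34, 35, 22]
Insert 24: [37, 34, 35, 22, 24]

Final heap: [37, 34, 35, 22, 24]


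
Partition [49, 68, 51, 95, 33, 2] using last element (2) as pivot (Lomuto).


Pivot: 2
Place pivot at 0: [2, 68, 51, 95, 33, 49]

Partitioned: [2, 68, 51, 95, 33, 49]


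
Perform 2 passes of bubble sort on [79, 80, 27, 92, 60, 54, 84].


Initial: [79, 80, 27, 92, 60, 54, 84]
Pass 1: [79, 27, 80, 60, 54, 84, 92] (4 swaps)
Pass 2: [27, 79, 60, 54, 80, 84, 92] (3 swaps)

After 2 passes: [27, 79, 60, 54, 80, 84, 92]


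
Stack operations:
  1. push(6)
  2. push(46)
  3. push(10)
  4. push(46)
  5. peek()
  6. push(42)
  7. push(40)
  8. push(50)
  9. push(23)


push(6) -> [6]
push(46) -> [6, 46]
push(10) -> [6, 46, 10]
push(46) -> [6, 46, 10, 46]
peek()->46
push(42) -> [6, 46, 10, 46, 42]
push(40) -> [6, 46, 10, 46, 42, 40]
push(50) -> [6, 46, 10, 46, 42, 40, 50]
push(23) -> [6, 46, 10, 46, 42, 40, 50, 23]

Final stack: [6, 46, 10, 46, 42, 40, 50, 23]


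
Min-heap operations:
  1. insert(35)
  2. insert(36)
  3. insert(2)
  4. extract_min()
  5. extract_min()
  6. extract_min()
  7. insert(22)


insert(35) -> [35]
insert(36) -> [35, 36]
insert(2) -> [2, 36, 35]
extract_min()->2, [35, 36]
extract_min()->35, [36]
extract_min()->36, []
insert(22) -> [22]

Final heap: [22]


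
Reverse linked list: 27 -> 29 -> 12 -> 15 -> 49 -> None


Step 1: curr=27, set curr.next=prev(None) | reversed so far: 27
Step 2: curr=29, set curr.next=prev(27) | reversed so far: 29 -> 27
Step 3: curr=12, set curr.next=prev(29) | reversed so far: 12 -> 29 -> 27
Step 4: curr=15, set curr.next=prev(12) | reversed so far: 15 -> 12 -> 29 -> 27
Step 5: curr=49, set curr.next=prev(15) | reversed so far: 49 -> 15 -> 12 -> 29 -> 27

49 -> 15 -> 12 -> 29 -> 27 -> None


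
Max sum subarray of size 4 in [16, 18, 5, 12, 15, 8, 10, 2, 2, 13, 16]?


[0:4]: 51
[1:5]: 50
[2:6]: 40
[3:7]: 45
[4:8]: 35
[5:9]: 22
[6:10]: 27
[7:11]: 33

Max: 51 at [0:4]


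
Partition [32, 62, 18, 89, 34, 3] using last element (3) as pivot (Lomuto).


Pivot: 3
Place pivot at 0: [3, 62, 18, 89, 34, 32]

Partitioned: [3, 62, 18, 89, 34, 32]


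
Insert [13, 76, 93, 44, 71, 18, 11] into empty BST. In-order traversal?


Insert 13: root
Insert 76: R from 13
Insert 93: R from 13 -> R from 76
Insert 44: R from 13 -> L from 76
Insert 71: R from 13 -> L from 76 -> R from 44
Insert 18: R from 13 -> L from 76 -> L from 44
Insert 11: L from 13

In-order: [11, 13, 18, 44, 71, 76, 93]


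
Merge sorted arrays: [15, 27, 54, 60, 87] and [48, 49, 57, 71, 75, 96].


Take 15 from A
Take 27 from A
Take 48 from B
Take 49 from B
Take 54 from A
Take 57 from B
Take 60 from A
Take 71 from B
Take 75 from B
Take 87 from A

Merged: [15, 27, 48, 49, 54, 57, 60, 71, 75, 87, 96]


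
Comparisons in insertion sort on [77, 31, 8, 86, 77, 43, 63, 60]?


Algorithm: insertion sort
Input: [77, 31, 8, 86, 77, 43, 63, 60]
Sorted: [8, 31, 43, 60, 63, 77, 77, 86]

19


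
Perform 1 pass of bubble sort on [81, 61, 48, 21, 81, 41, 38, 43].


Initial: [81, 61, 48, 21, 81, 41, 38, 43]
Pass 1: [61, 48, 21, 81, 41, 38, 43, 81] (6 swaps)

After 1 pass: [61, 48, 21, 81, 41, 38, 43, 81]


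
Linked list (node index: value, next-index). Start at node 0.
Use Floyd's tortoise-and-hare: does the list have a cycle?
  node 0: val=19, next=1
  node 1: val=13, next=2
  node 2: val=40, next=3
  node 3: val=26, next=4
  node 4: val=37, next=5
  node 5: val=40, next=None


Floyd's tortoise (slow, +1) and hare (fast, +2):
  init: slow=0, fast=0
  step 1: slow=1, fast=2
  step 2: slow=2, fast=4
  step 3: fast 4->5->None, no cycle

Cycle: no


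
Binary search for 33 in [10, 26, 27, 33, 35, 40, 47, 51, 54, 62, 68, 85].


Step 1: lo=0, hi=11, mid=5, val=40
Step 2: lo=0, hi=4, mid=2, val=27
Step 3: lo=3, hi=4, mid=3, val=33

Found at index 3


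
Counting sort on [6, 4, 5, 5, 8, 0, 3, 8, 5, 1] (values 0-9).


Input: [6, 4, 5, 5, 8, 0, 3, 8, 5, 1]
Counts: [1, 1, 0, 1, 1, 3, 1, 0, 2, 0]

Sorted: [0, 1, 3, 4, 5, 5, 5, 6, 8, 8]


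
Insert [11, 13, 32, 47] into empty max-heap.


Insert 11: [11]
Insert 13: [13, 11]
Insert 32: [32, 11, 13]
Insert 47: [47, 32, 13, 11]

Final heap: [47, 32, 13, 11]


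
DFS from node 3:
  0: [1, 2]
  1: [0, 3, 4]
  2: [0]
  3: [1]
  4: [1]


Visit 3, push [1]
Visit 1, push [4, 0]
Visit 0, push [2]
Visit 2, push []
Visit 4, push []

DFS order: [3, 1, 0, 2, 4]


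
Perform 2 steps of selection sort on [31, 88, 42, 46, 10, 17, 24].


Initial: [31, 88, 42, 46, 10, 17, 24]
Step 1: min=10 at 4
  Swap: [10, 88, 42, 46, 31, 17, 24]
Step 2: min=17 at 5
  Swap: [10, 17, 42, 46, 31, 88, 24]

After 2 steps: [10, 17, 42, 46, 31, 88, 24]


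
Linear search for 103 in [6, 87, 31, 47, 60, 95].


i=0: 6!=103
i=1: 87!=103
i=2: 31!=103
i=3: 47!=103
i=4: 60!=103
i=5: 95!=103

Not found, 6 comps


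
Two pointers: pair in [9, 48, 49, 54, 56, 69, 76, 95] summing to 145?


lo=0(9)+hi=7(95)=104
lo=1(48)+hi=7(95)=143
lo=2(49)+hi=7(95)=144
lo=3(54)+hi=7(95)=149
lo=3(54)+hi=6(76)=130
lo=4(56)+hi=6(76)=132
lo=5(69)+hi=6(76)=145

Yes: 69+76=145


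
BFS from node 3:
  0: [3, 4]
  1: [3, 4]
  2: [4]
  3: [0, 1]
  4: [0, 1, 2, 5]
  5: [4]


Visit 3, enqueue [0, 1]
Visit 0, enqueue [4]
Visit 1, enqueue []
Visit 4, enqueue [2, 5]
Visit 2, enqueue []
Visit 5, enqueue []

BFS order: [3, 0, 1, 4, 2, 5]


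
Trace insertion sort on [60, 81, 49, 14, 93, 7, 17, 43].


Initial: [60, 81, 49, 14, 93, 7, 17, 43]
Insert 81: [60, 81, 49, 14, 93, 7, 17, 43]
Insert 49: [49, 60, 81, 14, 93, 7, 17, 43]
Insert 14: [14, 49, 60, 81, 93, 7, 17, 43]
Insert 93: [14, 49, 60, 81, 93, 7, 17, 43]
Insert 7: [7, 14, 49, 60, 81, 93, 17, 43]
Insert 17: [7, 14, 17, 49, 60, 81, 93, 43]
Insert 43: [7, 14, 17, 43, 49, 60, 81, 93]

Sorted: [7, 14, 17, 43, 49, 60, 81, 93]


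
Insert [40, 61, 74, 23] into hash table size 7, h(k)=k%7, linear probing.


Insert 40: h=5 -> slot 5
Insert 61: h=5, 1 probes -> slot 6
Insert 74: h=4 -> slot 4
Insert 23: h=2 -> slot 2

Table: [None, None, 23, None, 74, 40, 61]


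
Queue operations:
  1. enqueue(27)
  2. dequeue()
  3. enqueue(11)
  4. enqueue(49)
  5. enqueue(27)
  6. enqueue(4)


enqueue(27) -> [27]
dequeue()->27, []
enqueue(11) -> [11]
enqueue(49) -> [11, 49]
enqueue(27) -> [11, 49, 27]
enqueue(4) -> [11, 49, 27, 4]

Final queue: [11, 49, 27, 4]


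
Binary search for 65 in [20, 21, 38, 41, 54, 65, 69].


Step 1: lo=0, hi=6, mid=3, val=41
Step 2: lo=4, hi=6, mid=5, val=65

Found at index 5


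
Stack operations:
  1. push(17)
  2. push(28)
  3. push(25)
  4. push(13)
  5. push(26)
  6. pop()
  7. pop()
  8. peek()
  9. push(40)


push(17) -> [17]
push(28) -> [17, 28]
push(25) -> [17, 28, 25]
push(13) -> [17, 28, 25, 13]
push(26) -> [17, 28, 25, 13, 26]
pop()->26, [17, 28, 25, 13]
pop()->13, [17, 28, 25]
peek()->25
push(40) -> [17, 28, 25, 40]

Final stack: [17, 28, 25, 40]


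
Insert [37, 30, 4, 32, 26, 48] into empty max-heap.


Insert 37: [37]
Insert 30: [37, 30]
Insert 4: [37, 30, 4]
Insert 32: [37, 32, 4, 30]
Insert 26: [37, 32, 4, 30, 26]
Insert 48: [48, 32, 37, 30, 26, 4]

Final heap: [48, 32, 37, 30, 26, 4]


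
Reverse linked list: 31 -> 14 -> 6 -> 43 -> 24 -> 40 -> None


Step 1: curr=31, set curr.next=prev(None) | reversed so far: 31
Step 2: curr=14, set curr.next=prev(31) | reversed so far: 14 -> 31
Step 3: curr=6, set curr.next=prev(14) | reversed so far: 6 -> 14 -> 31
Step 4: curr=43, set curr.next=prev(6) | reversed so far: 43 -> 6 -> 14 -> 31
Step 5: curr=24, set curr.next=prev(43) | reversed so far: 24 -> 43 -> 6 -> 14 -> 31
Step 6: curr=40, set curr.next=prev(24) | reversed so far: 40 -> 24 -> 43 -> 6 -> 14 -> 31

40 -> 24 -> 43 -> 6 -> 14 -> 31 -> None


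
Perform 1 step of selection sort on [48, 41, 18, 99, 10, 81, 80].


Initial: [48, 41, 18, 99, 10, 81, 80]
Step 1: min=10 at 4
  Swap: [10, 41, 18, 99, 48, 81, 80]

After 1 step: [10, 41, 18, 99, 48, 81, 80]


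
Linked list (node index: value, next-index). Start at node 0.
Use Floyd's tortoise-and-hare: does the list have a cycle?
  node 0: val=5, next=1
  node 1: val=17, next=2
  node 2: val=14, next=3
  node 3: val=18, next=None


Floyd's tortoise (slow, +1) and hare (fast, +2):
  init: slow=0, fast=0
  step 1: slow=1, fast=2
  step 2: fast 2->3->None, no cycle

Cycle: no


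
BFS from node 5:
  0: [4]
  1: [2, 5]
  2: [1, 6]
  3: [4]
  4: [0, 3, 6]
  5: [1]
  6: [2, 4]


Visit 5, enqueue [1]
Visit 1, enqueue [2]
Visit 2, enqueue [6]
Visit 6, enqueue [4]
Visit 4, enqueue [0, 3]
Visit 0, enqueue []
Visit 3, enqueue []

BFS order: [5, 1, 2, 6, 4, 0, 3]


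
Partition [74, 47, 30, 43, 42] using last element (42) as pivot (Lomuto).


Pivot: 42
  30 <= 42: swap -> [30, 47, 74, 43, 42]
Place pivot at 1: [30, 42, 74, 43, 47]

Partitioned: [30, 42, 74, 43, 47]


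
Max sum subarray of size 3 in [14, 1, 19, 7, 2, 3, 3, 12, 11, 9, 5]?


[0:3]: 34
[1:4]: 27
[2:5]: 28
[3:6]: 12
[4:7]: 8
[5:8]: 18
[6:9]: 26
[7:10]: 32
[8:11]: 25

Max: 34 at [0:3]


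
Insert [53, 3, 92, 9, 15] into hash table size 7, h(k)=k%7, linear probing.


Insert 53: h=4 -> slot 4
Insert 3: h=3 -> slot 3
Insert 92: h=1 -> slot 1
Insert 9: h=2 -> slot 2
Insert 15: h=1, 4 probes -> slot 5

Table: [None, 92, 9, 3, 53, 15, None]


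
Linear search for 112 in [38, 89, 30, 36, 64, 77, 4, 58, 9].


i=0: 38!=112
i=1: 89!=112
i=2: 30!=112
i=3: 36!=112
i=4: 64!=112
i=5: 77!=112
i=6: 4!=112
i=7: 58!=112
i=8: 9!=112

Not found, 9 comps


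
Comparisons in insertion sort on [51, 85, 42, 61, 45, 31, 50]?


Algorithm: insertion sort
Input: [51, 85, 42, 61, 45, 31, 50]
Sorted: [31, 42, 45, 50, 51, 61, 85]

18


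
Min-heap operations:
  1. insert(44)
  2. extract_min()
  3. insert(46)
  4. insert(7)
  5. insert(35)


insert(44) -> [44]
extract_min()->44, []
insert(46) -> [46]
insert(7) -> [7, 46]
insert(35) -> [7, 46, 35]

Final heap: [7, 46, 35]


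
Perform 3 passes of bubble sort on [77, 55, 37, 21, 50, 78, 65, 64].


Initial: [77, 55, 37, 21, 50, 78, 65, 64]
Pass 1: [55, 37, 21, 50, 77, 65, 64, 78] (6 swaps)
Pass 2: [37, 21, 50, 55, 65, 64, 77, 78] (5 swaps)
Pass 3: [21, 37, 50, 55, 64, 65, 77, 78] (2 swaps)

After 3 passes: [21, 37, 50, 55, 64, 65, 77, 78]


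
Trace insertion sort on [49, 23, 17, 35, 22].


Initial: [49, 23, 17, 35, 22]
Insert 23: [23, 49, 17, 35, 22]
Insert 17: [17, 23, 49, 35, 22]
Insert 35: [17, 23, 35, 49, 22]
Insert 22: [17, 22, 23, 35, 49]

Sorted: [17, 22, 23, 35, 49]


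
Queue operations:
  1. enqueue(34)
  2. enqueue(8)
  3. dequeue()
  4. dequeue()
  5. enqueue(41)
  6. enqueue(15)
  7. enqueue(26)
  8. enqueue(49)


enqueue(34) -> [34]
enqueue(8) -> [34, 8]
dequeue()->34, [8]
dequeue()->8, []
enqueue(41) -> [41]
enqueue(15) -> [41, 15]
enqueue(26) -> [41, 15, 26]
enqueue(49) -> [41, 15, 26, 49]

Final queue: [41, 15, 26, 49]


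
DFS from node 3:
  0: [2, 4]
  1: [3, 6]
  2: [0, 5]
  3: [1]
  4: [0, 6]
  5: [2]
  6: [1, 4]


Visit 3, push [1]
Visit 1, push [6]
Visit 6, push [4]
Visit 4, push [0]
Visit 0, push [2]
Visit 2, push [5]
Visit 5, push []

DFS order: [3, 1, 6, 4, 0, 2, 5]


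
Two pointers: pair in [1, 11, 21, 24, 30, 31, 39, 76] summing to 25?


lo=0(1)+hi=7(76)=77
lo=0(1)+hi=6(39)=40
lo=0(1)+hi=5(31)=32
lo=0(1)+hi=4(30)=31
lo=0(1)+hi=3(24)=25

Yes: 1+24=25


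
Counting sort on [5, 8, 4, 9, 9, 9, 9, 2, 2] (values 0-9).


Input: [5, 8, 4, 9, 9, 9, 9, 2, 2]
Counts: [0, 0, 2, 0, 1, 1, 0, 0, 1, 4]

Sorted: [2, 2, 4, 5, 8, 9, 9, 9, 9]


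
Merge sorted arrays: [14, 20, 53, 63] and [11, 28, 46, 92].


Take 11 from B
Take 14 from A
Take 20 from A
Take 28 from B
Take 46 from B
Take 53 from A
Take 63 from A

Merged: [11, 14, 20, 28, 46, 53, 63, 92]


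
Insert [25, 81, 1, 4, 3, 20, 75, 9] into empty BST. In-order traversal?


Insert 25: root
Insert 81: R from 25
Insert 1: L from 25
Insert 4: L from 25 -> R from 1
Insert 3: L from 25 -> R from 1 -> L from 4
Insert 20: L from 25 -> R from 1 -> R from 4
Insert 75: R from 25 -> L from 81
Insert 9: L from 25 -> R from 1 -> R from 4 -> L from 20

In-order: [1, 3, 4, 9, 20, 25, 75, 81]


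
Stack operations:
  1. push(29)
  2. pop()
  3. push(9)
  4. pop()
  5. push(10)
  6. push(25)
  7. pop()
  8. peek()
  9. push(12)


push(29) -> [29]
pop()->29, []
push(9) -> [9]
pop()->9, []
push(10) -> [10]
push(25) -> [10, 25]
pop()->25, [10]
peek()->10
push(12) -> [10, 12]

Final stack: [10, 12]


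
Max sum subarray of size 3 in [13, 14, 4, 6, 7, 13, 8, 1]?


[0:3]: 31
[1:4]: 24
[2:5]: 17
[3:6]: 26
[4:7]: 28
[5:8]: 22

Max: 31 at [0:3]


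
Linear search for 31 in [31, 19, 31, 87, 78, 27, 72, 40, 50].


i=0: 31==31 found!

Found at 0, 1 comps


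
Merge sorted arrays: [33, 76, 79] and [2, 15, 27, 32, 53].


Take 2 from B
Take 15 from B
Take 27 from B
Take 32 from B
Take 33 from A
Take 53 from B

Merged: [2, 15, 27, 32, 33, 53, 76, 79]


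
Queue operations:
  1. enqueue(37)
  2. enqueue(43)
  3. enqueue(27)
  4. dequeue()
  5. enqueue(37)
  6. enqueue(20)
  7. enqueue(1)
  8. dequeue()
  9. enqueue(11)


enqueue(37) -> [37]
enqueue(43) -> [37, 43]
enqueue(27) -> [37, 43, 27]
dequeue()->37, [43, 27]
enqueue(37) -> [43, 27, 37]
enqueue(20) -> [43, 27, 37, 20]
enqueue(1) -> [43, 27, 37, 20, 1]
dequeue()->43, [27, 37, 20, 1]
enqueue(11) -> [27, 37, 20, 1, 11]

Final queue: [27, 37, 20, 1, 11]


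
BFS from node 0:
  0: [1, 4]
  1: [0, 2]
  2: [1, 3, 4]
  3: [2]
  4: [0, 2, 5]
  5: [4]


Visit 0, enqueue [1, 4]
Visit 1, enqueue [2]
Visit 4, enqueue [5]
Visit 2, enqueue [3]
Visit 5, enqueue []
Visit 3, enqueue []

BFS order: [0, 1, 4, 2, 5, 3]


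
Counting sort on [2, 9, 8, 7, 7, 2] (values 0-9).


Input: [2, 9, 8, 7, 7, 2]
Counts: [0, 0, 2, 0, 0, 0, 0, 2, 1, 1]

Sorted: [2, 2, 7, 7, 8, 9]


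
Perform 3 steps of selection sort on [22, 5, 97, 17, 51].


Initial: [22, 5, 97, 17, 51]
Step 1: min=5 at 1
  Swap: [5, 22, 97, 17, 51]
Step 2: min=17 at 3
  Swap: [5, 17, 97, 22, 51]
Step 3: min=22 at 3
  Swap: [5, 17, 22, 97, 51]

After 3 steps: [5, 17, 22, 97, 51]


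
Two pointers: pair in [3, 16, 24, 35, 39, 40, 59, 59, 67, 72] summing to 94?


lo=0(3)+hi=9(72)=75
lo=1(16)+hi=9(72)=88
lo=2(24)+hi=9(72)=96
lo=2(24)+hi=8(67)=91
lo=3(35)+hi=8(67)=102
lo=3(35)+hi=7(59)=94

Yes: 35+59=94


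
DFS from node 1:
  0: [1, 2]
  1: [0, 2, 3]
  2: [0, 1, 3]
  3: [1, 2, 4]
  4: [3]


Visit 1, push [3, 2, 0]
Visit 0, push [2]
Visit 2, push [3]
Visit 3, push [4]
Visit 4, push []

DFS order: [1, 0, 2, 3, 4]


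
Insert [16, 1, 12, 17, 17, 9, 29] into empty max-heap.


Insert 16: [16]
Insert 1: [16, 1]
Insert 12: [16, 1, 12]
Insert 17: [17, 16, 12, 1]
Insert 17: [17, 17, 12, 1, 16]
Insert 9: [17, 17, 12, 1, 16, 9]
Insert 29: [29, 17, 17, 1, 16, 9, 12]

Final heap: [29, 17, 17, 1, 16, 9, 12]


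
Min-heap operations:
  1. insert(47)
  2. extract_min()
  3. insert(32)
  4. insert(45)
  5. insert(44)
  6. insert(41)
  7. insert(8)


insert(47) -> [47]
extract_min()->47, []
insert(32) -> [32]
insert(45) -> [32, 45]
insert(44) -> [32, 45, 44]
insert(41) -> [32, 41, 44, 45]
insert(8) -> [8, 32, 44, 45, 41]

Final heap: [8, 32, 44, 45, 41]


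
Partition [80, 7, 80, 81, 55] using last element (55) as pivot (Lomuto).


Pivot: 55
  7 <= 55: swap -> [7, 80, 80, 81, 55]
Place pivot at 1: [7, 55, 80, 81, 80]

Partitioned: [7, 55, 80, 81, 80]


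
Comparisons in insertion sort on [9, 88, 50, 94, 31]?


Algorithm: insertion sort
Input: [9, 88, 50, 94, 31]
Sorted: [9, 31, 50, 88, 94]

8


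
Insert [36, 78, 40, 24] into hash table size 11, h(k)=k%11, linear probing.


Insert 36: h=3 -> slot 3
Insert 78: h=1 -> slot 1
Insert 40: h=7 -> slot 7
Insert 24: h=2 -> slot 2

Table: [None, 78, 24, 36, None, None, None, 40, None, None, None]


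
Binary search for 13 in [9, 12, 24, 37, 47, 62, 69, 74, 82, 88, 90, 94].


Step 1: lo=0, hi=11, mid=5, val=62
Step 2: lo=0, hi=4, mid=2, val=24
Step 3: lo=0, hi=1, mid=0, val=9
Step 4: lo=1, hi=1, mid=1, val=12

Not found


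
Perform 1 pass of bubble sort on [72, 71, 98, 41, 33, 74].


Initial: [72, 71, 98, 41, 33, 74]
Pass 1: [71, 72, 41, 33, 74, 98] (4 swaps)

After 1 pass: [71, 72, 41, 33, 74, 98]


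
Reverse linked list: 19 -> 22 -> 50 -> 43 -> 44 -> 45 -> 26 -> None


Step 1: curr=19, set curr.next=prev(None) | reversed so far: 19
Step 2: curr=22, set curr.next=prev(19) | reversed so far: 22 -> 19
Step 3: curr=50, set curr.next=prev(22) | reversed so far: 50 -> 22 -> 19
Step 4: curr=43, set curr.next=prev(50) | reversed so far: 43 -> 50 -> 22 -> 19
Step 5: curr=44, set curr.next=prev(43) | reversed so far: 44 -> 43 -> 50 -> 22 -> 19
Step 6: curr=45, set curr.next=prev(44) | reversed so far: 45 -> 44 -> 43 -> 50 -> 22 -> 19
Step 7: curr=26, set curr.next=prev(45) | reversed so far: 26 -> 45 -> 44 -> 43 -> 50 -> 22 -> 19

26 -> 45 -> 44 -> 43 -> 50 -> 22 -> 19 -> None


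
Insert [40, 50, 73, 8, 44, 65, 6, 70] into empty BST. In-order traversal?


Insert 40: root
Insert 50: R from 40
Insert 73: R from 40 -> R from 50
Insert 8: L from 40
Insert 44: R from 40 -> L from 50
Insert 65: R from 40 -> R from 50 -> L from 73
Insert 6: L from 40 -> L from 8
Insert 70: R from 40 -> R from 50 -> L from 73 -> R from 65

In-order: [6, 8, 40, 44, 50, 65, 70, 73]


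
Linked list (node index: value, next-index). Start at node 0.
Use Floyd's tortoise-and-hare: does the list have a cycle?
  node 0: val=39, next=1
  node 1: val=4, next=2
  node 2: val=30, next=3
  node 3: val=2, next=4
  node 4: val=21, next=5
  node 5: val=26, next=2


Floyd's tortoise (slow, +1) and hare (fast, +2):
  init: slow=0, fast=0
  step 1: slow=1, fast=2
  step 2: slow=2, fast=4
  step 3: slow=3, fast=2
  step 4: slow=4, fast=4
  slow == fast at node 4: cycle detected

Cycle: yes


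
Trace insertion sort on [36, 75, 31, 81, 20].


Initial: [36, 75, 31, 81, 20]
Insert 75: [36, 75, 31, 81, 20]
Insert 31: [31, 36, 75, 81, 20]
Insert 81: [31, 36, 75, 81, 20]
Insert 20: [20, 31, 36, 75, 81]

Sorted: [20, 31, 36, 75, 81]


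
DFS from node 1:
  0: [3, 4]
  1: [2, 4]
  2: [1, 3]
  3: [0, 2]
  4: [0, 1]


Visit 1, push [4, 2]
Visit 2, push [3]
Visit 3, push [0]
Visit 0, push [4]
Visit 4, push []

DFS order: [1, 2, 3, 0, 4]


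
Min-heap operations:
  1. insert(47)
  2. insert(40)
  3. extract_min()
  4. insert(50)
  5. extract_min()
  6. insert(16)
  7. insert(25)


insert(47) -> [47]
insert(40) -> [40, 47]
extract_min()->40, [47]
insert(50) -> [47, 50]
extract_min()->47, [50]
insert(16) -> [16, 50]
insert(25) -> [16, 50, 25]

Final heap: [16, 50, 25]


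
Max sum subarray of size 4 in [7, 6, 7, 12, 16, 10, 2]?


[0:4]: 32
[1:5]: 41
[2:6]: 45
[3:7]: 40

Max: 45 at [2:6]


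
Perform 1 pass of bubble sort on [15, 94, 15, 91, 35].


Initial: [15, 94, 15, 91, 35]
Pass 1: [15, 15, 91, 35, 94] (3 swaps)

After 1 pass: [15, 15, 91, 35, 94]


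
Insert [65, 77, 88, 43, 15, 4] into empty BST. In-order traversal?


Insert 65: root
Insert 77: R from 65
Insert 88: R from 65 -> R from 77
Insert 43: L from 65
Insert 15: L from 65 -> L from 43
Insert 4: L from 65 -> L from 43 -> L from 15

In-order: [4, 15, 43, 65, 77, 88]


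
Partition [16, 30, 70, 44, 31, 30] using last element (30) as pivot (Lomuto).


Pivot: 30
  16 <= 30: advance i (no swap)
  30 <= 30: advance i (no swap)
Place pivot at 2: [16, 30, 30, 44, 31, 70]

Partitioned: [16, 30, 30, 44, 31, 70]


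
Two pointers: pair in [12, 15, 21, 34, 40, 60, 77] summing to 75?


lo=0(12)+hi=6(77)=89
lo=0(12)+hi=5(60)=72
lo=1(15)+hi=5(60)=75

Yes: 15+60=75


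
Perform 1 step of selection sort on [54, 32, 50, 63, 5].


Initial: [54, 32, 50, 63, 5]
Step 1: min=5 at 4
  Swap: [5, 32, 50, 63, 54]

After 1 step: [5, 32, 50, 63, 54]


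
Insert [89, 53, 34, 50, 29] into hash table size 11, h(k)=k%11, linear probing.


Insert 89: h=1 -> slot 1
Insert 53: h=9 -> slot 9
Insert 34: h=1, 1 probes -> slot 2
Insert 50: h=6 -> slot 6
Insert 29: h=7 -> slot 7

Table: [None, 89, 34, None, None, None, 50, 29, None, 53, None]


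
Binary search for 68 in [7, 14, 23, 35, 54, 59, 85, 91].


Step 1: lo=0, hi=7, mid=3, val=35
Step 2: lo=4, hi=7, mid=5, val=59
Step 3: lo=6, hi=7, mid=6, val=85

Not found


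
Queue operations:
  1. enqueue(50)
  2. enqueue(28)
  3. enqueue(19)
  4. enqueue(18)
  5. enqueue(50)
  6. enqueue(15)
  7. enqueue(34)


enqueue(50) -> [50]
enqueue(28) -> [50, 28]
enqueue(19) -> [50, 28, 19]
enqueue(18) -> [50, 28, 19, 18]
enqueue(50) -> [50, 28, 19, 18, 50]
enqueue(15) -> [50, 28, 19, 18, 50, 15]
enqueue(34) -> [50, 28, 19, 18, 50, 15, 34]

Final queue: [50, 28, 19, 18, 50, 15, 34]


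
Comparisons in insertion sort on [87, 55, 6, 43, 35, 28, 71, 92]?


Algorithm: insertion sort
Input: [87, 55, 6, 43, 35, 28, 71, 92]
Sorted: [6, 28, 35, 43, 55, 71, 87, 92]

18


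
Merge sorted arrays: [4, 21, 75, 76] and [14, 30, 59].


Take 4 from A
Take 14 from B
Take 21 from A
Take 30 from B
Take 59 from B

Merged: [4, 14, 21, 30, 59, 75, 76]


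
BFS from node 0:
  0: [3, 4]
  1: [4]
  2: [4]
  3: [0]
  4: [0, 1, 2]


Visit 0, enqueue [3, 4]
Visit 3, enqueue []
Visit 4, enqueue [1, 2]
Visit 1, enqueue []
Visit 2, enqueue []

BFS order: [0, 3, 4, 1, 2]


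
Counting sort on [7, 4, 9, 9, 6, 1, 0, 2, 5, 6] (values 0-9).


Input: [7, 4, 9, 9, 6, 1, 0, 2, 5, 6]
Counts: [1, 1, 1, 0, 1, 1, 2, 1, 0, 2]

Sorted: [0, 1, 2, 4, 5, 6, 6, 7, 9, 9]


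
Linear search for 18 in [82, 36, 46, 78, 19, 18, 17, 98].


i=0: 82!=18
i=1: 36!=18
i=2: 46!=18
i=3: 78!=18
i=4: 19!=18
i=5: 18==18 found!

Found at 5, 6 comps


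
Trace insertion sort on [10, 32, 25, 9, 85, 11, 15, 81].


Initial: [10, 32, 25, 9, 85, 11, 15, 81]
Insert 32: [10, 32, 25, 9, 85, 11, 15, 81]
Insert 25: [10, 25, 32, 9, 85, 11, 15, 81]
Insert 9: [9, 10, 25, 32, 85, 11, 15, 81]
Insert 85: [9, 10, 25, 32, 85, 11, 15, 81]
Insert 11: [9, 10, 11, 25, 32, 85, 15, 81]
Insert 15: [9, 10, 11, 15, 25, 32, 85, 81]
Insert 81: [9, 10, 11, 15, 25, 32, 81, 85]

Sorted: [9, 10, 11, 15, 25, 32, 81, 85]


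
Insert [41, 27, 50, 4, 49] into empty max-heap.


Insert 41: [41]
Insert 27: [41, 27]
Insert 50: [50, 27, 41]
Insert 4: [50, 27, 41, 4]
Insert 49: [50, 49, 41, 4, 27]

Final heap: [50, 49, 41, 4, 27]


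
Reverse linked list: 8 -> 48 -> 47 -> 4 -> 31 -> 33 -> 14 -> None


Step 1: curr=8, set curr.next=prev(None) | reversed so far: 8
Step 2: curr=48, set curr.next=prev(8) | reversed so far: 48 -> 8
Step 3: curr=47, set curr.next=prev(48) | reversed so far: 47 -> 48 -> 8
Step 4: curr=4, set curr.next=prev(47) | reversed so far: 4 -> 47 -> 48 -> 8
Step 5: curr=31, set curr.next=prev(4) | reversed so far: 31 -> 4 -> 47 -> 48 -> 8
Step 6: curr=33, set curr.next=prev(31) | reversed so far: 33 -> 31 -> 4 -> 47 -> 48 -> 8
Step 7: curr=14, set curr.next=prev(33) | reversed so far: 14 -> 33 -> 31 -> 4 -> 47 -> 48 -> 8

14 -> 33 -> 31 -> 4 -> 47 -> 48 -> 8 -> None


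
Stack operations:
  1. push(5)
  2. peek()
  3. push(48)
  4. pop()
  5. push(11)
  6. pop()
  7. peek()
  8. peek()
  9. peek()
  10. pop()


push(5) -> [5]
peek()->5
push(48) -> [5, 48]
pop()->48, [5]
push(11) -> [5, 11]
pop()->11, [5]
peek()->5
peek()->5
peek()->5
pop()->5, []

Final stack: []


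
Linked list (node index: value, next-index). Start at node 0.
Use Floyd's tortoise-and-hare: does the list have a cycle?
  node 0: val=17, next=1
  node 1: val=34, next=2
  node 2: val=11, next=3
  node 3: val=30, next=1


Floyd's tortoise (slow, +1) and hare (fast, +2):
  init: slow=0, fast=0
  step 1: slow=1, fast=2
  step 2: slow=2, fast=1
  step 3: slow=3, fast=3
  slow == fast at node 3: cycle detected

Cycle: yes


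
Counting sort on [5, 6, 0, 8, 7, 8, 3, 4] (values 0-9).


Input: [5, 6, 0, 8, 7, 8, 3, 4]
Counts: [1, 0, 0, 1, 1, 1, 1, 1, 2, 0]

Sorted: [0, 3, 4, 5, 6, 7, 8, 8]


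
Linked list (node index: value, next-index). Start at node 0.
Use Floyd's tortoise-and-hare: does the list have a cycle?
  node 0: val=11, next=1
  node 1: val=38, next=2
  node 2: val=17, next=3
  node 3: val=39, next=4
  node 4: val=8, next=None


Floyd's tortoise (slow, +1) and hare (fast, +2):
  init: slow=0, fast=0
  step 1: slow=1, fast=2
  step 2: slow=2, fast=4
  step 3: fast -> None, no cycle

Cycle: no


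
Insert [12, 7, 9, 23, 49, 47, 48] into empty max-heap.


Insert 12: [12]
Insert 7: [12, 7]
Insert 9: [12, 7, 9]
Insert 23: [23, 12, 9, 7]
Insert 49: [49, 23, 9, 7, 12]
Insert 47: [49, 23, 47, 7, 12, 9]
Insert 48: [49, 23, 48, 7, 12, 9, 47]

Final heap: [49, 23, 48, 7, 12, 9, 47]


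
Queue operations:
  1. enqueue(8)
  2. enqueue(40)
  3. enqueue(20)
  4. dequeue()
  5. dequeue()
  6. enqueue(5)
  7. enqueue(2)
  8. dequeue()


enqueue(8) -> [8]
enqueue(40) -> [8, 40]
enqueue(20) -> [8, 40, 20]
dequeue()->8, [40, 20]
dequeue()->40, [20]
enqueue(5) -> [20, 5]
enqueue(2) -> [20, 5, 2]
dequeue()->20, [5, 2]

Final queue: [5, 2]


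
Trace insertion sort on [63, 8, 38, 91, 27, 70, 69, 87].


Initial: [63, 8, 38, 91, 27, 70, 69, 87]
Insert 8: [8, 63, 38, 91, 27, 70, 69, 87]
Insert 38: [8, 38, 63, 91, 27, 70, 69, 87]
Insert 91: [8, 38, 63, 91, 27, 70, 69, 87]
Insert 27: [8, 27, 38, 63, 91, 70, 69, 87]
Insert 70: [8, 27, 38, 63, 70, 91, 69, 87]
Insert 69: [8, 27, 38, 63, 69, 70, 91, 87]
Insert 87: [8, 27, 38, 63, 69, 70, 87, 91]

Sorted: [8, 27, 38, 63, 69, 70, 87, 91]


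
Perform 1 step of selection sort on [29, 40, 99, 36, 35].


Initial: [29, 40, 99, 36, 35]
Step 1: min=29 at 0
  Swap: [29, 40, 99, 36, 35]

After 1 step: [29, 40, 99, 36, 35]


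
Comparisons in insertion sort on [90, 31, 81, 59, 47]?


Algorithm: insertion sort
Input: [90, 31, 81, 59, 47]
Sorted: [31, 47, 59, 81, 90]

10


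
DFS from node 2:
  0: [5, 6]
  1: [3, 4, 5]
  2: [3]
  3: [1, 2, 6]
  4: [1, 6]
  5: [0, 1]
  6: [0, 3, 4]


Visit 2, push [3]
Visit 3, push [6, 1]
Visit 1, push [5, 4]
Visit 4, push [6]
Visit 6, push [0]
Visit 0, push [5]
Visit 5, push []

DFS order: [2, 3, 1, 4, 6, 0, 5]


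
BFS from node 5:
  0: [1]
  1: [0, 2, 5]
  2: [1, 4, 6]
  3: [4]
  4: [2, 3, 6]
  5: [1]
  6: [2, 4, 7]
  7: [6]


Visit 5, enqueue [1]
Visit 1, enqueue [0, 2]
Visit 0, enqueue []
Visit 2, enqueue [4, 6]
Visit 4, enqueue [3]
Visit 6, enqueue [7]
Visit 3, enqueue []
Visit 7, enqueue []

BFS order: [5, 1, 0, 2, 4, 6, 3, 7]


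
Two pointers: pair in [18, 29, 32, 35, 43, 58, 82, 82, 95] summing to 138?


lo=0(18)+hi=8(95)=113
lo=1(29)+hi=8(95)=124
lo=2(32)+hi=8(95)=127
lo=3(35)+hi=8(95)=130
lo=4(43)+hi=8(95)=138

Yes: 43+95=138


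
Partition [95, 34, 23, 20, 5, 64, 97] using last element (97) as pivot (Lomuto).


Pivot: 97
  95 <= 97: advance i (no swap)
  34 <= 97: advance i (no swap)
  23 <= 97: advance i (no swap)
  20 <= 97: advance i (no swap)
  5 <= 97: advance i (no swap)
  64 <= 97: advance i (no swap)
Place pivot at 6: [95, 34, 23, 20, 5, 64, 97]

Partitioned: [95, 34, 23, 20, 5, 64, 97]


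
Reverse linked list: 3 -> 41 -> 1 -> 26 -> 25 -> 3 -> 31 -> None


Step 1: curr=3, set curr.next=prev(None) | reversed so far: 3
Step 2: curr=41, set curr.next=prev(3) | reversed so far: 41 -> 3
Step 3: curr=1, set curr.next=prev(41) | reversed so far: 1 -> 41 -> 3
Step 4: curr=26, set curr.next=prev(1) | reversed so far: 26 -> 1 -> 41 -> 3
Step 5: curr=25, set curr.next=prev(26) | reversed so far: 25 -> 26 -> 1 -> 41 -> 3
Step 6: curr=3, set curr.next=prev(25) | reversed so far: 3 -> 25 -> 26 -> 1 -> 41 -> 3
Step 7: curr=31, set curr.next=prev(3) | reversed so far: 31 -> 3 -> 25 -> 26 -> 1 -> 41 -> 3

31 -> 3 -> 25 -> 26 -> 1 -> 41 -> 3 -> None


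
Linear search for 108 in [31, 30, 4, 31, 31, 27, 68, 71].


i=0: 31!=108
i=1: 30!=108
i=2: 4!=108
i=3: 31!=108
i=4: 31!=108
i=5: 27!=108
i=6: 68!=108
i=7: 71!=108

Not found, 8 comps


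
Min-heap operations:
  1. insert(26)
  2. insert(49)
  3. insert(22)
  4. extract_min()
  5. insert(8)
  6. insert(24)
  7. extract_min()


insert(26) -> [26]
insert(49) -> [26, 49]
insert(22) -> [22, 49, 26]
extract_min()->22, [26, 49]
insert(8) -> [8, 49, 26]
insert(24) -> [8, 24, 26, 49]
extract_min()->8, [24, 49, 26]

Final heap: [24, 49, 26]


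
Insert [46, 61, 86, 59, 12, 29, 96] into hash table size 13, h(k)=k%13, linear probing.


Insert 46: h=7 -> slot 7
Insert 61: h=9 -> slot 9
Insert 86: h=8 -> slot 8
Insert 59: h=7, 3 probes -> slot 10
Insert 12: h=12 -> slot 12
Insert 29: h=3 -> slot 3
Insert 96: h=5 -> slot 5

Table: [None, None, None, 29, None, 96, None, 46, 86, 61, 59, None, 12]


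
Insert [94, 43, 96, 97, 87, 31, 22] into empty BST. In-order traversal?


Insert 94: root
Insert 43: L from 94
Insert 96: R from 94
Insert 97: R from 94 -> R from 96
Insert 87: L from 94 -> R from 43
Insert 31: L from 94 -> L from 43
Insert 22: L from 94 -> L from 43 -> L from 31

In-order: [22, 31, 43, 87, 94, 96, 97]


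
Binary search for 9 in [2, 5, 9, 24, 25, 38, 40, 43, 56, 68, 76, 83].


Step 1: lo=0, hi=11, mid=5, val=38
Step 2: lo=0, hi=4, mid=2, val=9

Found at index 2


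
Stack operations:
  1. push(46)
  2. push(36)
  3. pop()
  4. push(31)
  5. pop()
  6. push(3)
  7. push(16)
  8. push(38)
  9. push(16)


push(46) -> [46]
push(36) -> [46, 36]
pop()->36, [46]
push(31) -> [46, 31]
pop()->31, [46]
push(3) -> [46, 3]
push(16) -> [46, 3, 16]
push(38) -> [46, 3, 16, 38]
push(16) -> [46, 3, 16, 38, 16]

Final stack: [46, 3, 16, 38, 16]


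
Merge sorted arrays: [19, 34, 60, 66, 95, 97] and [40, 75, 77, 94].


Take 19 from A
Take 34 from A
Take 40 from B
Take 60 from A
Take 66 from A
Take 75 from B
Take 77 from B
Take 94 from B

Merged: [19, 34, 40, 60, 66, 75, 77, 94, 95, 97]


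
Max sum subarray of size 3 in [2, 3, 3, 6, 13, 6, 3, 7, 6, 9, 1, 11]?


[0:3]: 8
[1:4]: 12
[2:5]: 22
[3:6]: 25
[4:7]: 22
[5:8]: 16
[6:9]: 16
[7:10]: 22
[8:11]: 16
[9:12]: 21

Max: 25 at [3:6]


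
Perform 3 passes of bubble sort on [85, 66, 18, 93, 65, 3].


Initial: [85, 66, 18, 93, 65, 3]
Pass 1: [66, 18, 85, 65, 3, 93] (4 swaps)
Pass 2: [18, 66, 65, 3, 85, 93] (3 swaps)
Pass 3: [18, 65, 3, 66, 85, 93] (2 swaps)

After 3 passes: [18, 65, 3, 66, 85, 93]


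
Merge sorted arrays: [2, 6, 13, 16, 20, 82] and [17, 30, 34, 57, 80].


Take 2 from A
Take 6 from A
Take 13 from A
Take 16 from A
Take 17 from B
Take 20 from A
Take 30 from B
Take 34 from B
Take 57 from B
Take 80 from B

Merged: [2, 6, 13, 16, 17, 20, 30, 34, 57, 80, 82]


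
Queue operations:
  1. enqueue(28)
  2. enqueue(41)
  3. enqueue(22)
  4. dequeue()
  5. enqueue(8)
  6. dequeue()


enqueue(28) -> [28]
enqueue(41) -> [28, 41]
enqueue(22) -> [28, 41, 22]
dequeue()->28, [41, 22]
enqueue(8) -> [41, 22, 8]
dequeue()->41, [22, 8]

Final queue: [22, 8]


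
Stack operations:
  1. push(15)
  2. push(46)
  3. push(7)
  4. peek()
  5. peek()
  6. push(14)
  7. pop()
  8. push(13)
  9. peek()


push(15) -> [15]
push(46) -> [15, 46]
push(7) -> [15, 46, 7]
peek()->7
peek()->7
push(14) -> [15, 46, 7, 14]
pop()->14, [15, 46, 7]
push(13) -> [15, 46, 7, 13]
peek()->13

Final stack: [15, 46, 7, 13]


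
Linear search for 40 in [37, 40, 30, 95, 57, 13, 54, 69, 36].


i=0: 37!=40
i=1: 40==40 found!

Found at 1, 2 comps


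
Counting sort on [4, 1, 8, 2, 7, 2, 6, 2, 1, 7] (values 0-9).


Input: [4, 1, 8, 2, 7, 2, 6, 2, 1, 7]
Counts: [0, 2, 3, 0, 1, 0, 1, 2, 1, 0]

Sorted: [1, 1, 2, 2, 2, 4, 6, 7, 7, 8]


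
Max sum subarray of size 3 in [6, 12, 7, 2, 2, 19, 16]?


[0:3]: 25
[1:4]: 21
[2:5]: 11
[3:6]: 23
[4:7]: 37

Max: 37 at [4:7]


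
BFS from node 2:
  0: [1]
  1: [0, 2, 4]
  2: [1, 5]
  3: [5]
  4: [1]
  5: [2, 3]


Visit 2, enqueue [1, 5]
Visit 1, enqueue [0, 4]
Visit 5, enqueue [3]
Visit 0, enqueue []
Visit 4, enqueue []
Visit 3, enqueue []

BFS order: [2, 1, 5, 0, 4, 3]


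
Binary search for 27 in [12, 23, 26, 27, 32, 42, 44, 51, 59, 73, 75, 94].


Step 1: lo=0, hi=11, mid=5, val=42
Step 2: lo=0, hi=4, mid=2, val=26
Step 3: lo=3, hi=4, mid=3, val=27

Found at index 3


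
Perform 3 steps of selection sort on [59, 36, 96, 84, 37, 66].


Initial: [59, 36, 96, 84, 37, 66]
Step 1: min=36 at 1
  Swap: [36, 59, 96, 84, 37, 66]
Step 2: min=37 at 4
  Swap: [36, 37, 96, 84, 59, 66]
Step 3: min=59 at 4
  Swap: [36, 37, 59, 84, 96, 66]

After 3 steps: [36, 37, 59, 84, 96, 66]


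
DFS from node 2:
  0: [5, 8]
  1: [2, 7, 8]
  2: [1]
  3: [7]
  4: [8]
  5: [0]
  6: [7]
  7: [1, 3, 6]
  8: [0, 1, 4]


Visit 2, push [1]
Visit 1, push [8, 7]
Visit 7, push [6, 3]
Visit 3, push []
Visit 6, push []
Visit 8, push [4, 0]
Visit 0, push [5]
Visit 5, push []
Visit 4, push []

DFS order: [2, 1, 7, 3, 6, 8, 0, 5, 4]


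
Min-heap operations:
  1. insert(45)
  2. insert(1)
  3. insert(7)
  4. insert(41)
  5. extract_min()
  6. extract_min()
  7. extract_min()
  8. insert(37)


insert(45) -> [45]
insert(1) -> [1, 45]
insert(7) -> [1, 45, 7]
insert(41) -> [1, 41, 7, 45]
extract_min()->1, [7, 41, 45]
extract_min()->7, [41, 45]
extract_min()->41, [45]
insert(37) -> [37, 45]

Final heap: [37, 45]


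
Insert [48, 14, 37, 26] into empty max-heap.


Insert 48: [48]
Insert 14: [48, 14]
Insert 37: [48, 14, 37]
Insert 26: [48, 26, 37, 14]

Final heap: [48, 26, 37, 14]


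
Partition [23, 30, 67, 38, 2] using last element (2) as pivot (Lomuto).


Pivot: 2
Place pivot at 0: [2, 30, 67, 38, 23]

Partitioned: [2, 30, 67, 38, 23]


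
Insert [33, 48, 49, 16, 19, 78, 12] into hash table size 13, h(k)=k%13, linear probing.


Insert 33: h=7 -> slot 7
Insert 48: h=9 -> slot 9
Insert 49: h=10 -> slot 10
Insert 16: h=3 -> slot 3
Insert 19: h=6 -> slot 6
Insert 78: h=0 -> slot 0
Insert 12: h=12 -> slot 12

Table: [78, None, None, 16, None, None, 19, 33, None, 48, 49, None, 12]


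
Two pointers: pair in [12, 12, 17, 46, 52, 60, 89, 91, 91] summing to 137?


lo=0(12)+hi=8(91)=103
lo=1(12)+hi=8(91)=103
lo=2(17)+hi=8(91)=108
lo=3(46)+hi=8(91)=137

Yes: 46+91=137


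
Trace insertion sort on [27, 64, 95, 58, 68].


Initial: [27, 64, 95, 58, 68]
Insert 64: [27, 64, 95, 58, 68]
Insert 95: [27, 64, 95, 58, 68]
Insert 58: [27, 58, 64, 95, 68]
Insert 68: [27, 58, 64, 68, 95]

Sorted: [27, 58, 64, 68, 95]


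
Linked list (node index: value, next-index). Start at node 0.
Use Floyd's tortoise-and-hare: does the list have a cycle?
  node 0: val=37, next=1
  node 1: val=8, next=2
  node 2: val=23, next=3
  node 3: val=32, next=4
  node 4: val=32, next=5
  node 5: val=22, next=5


Floyd's tortoise (slow, +1) and hare (fast, +2):
  init: slow=0, fast=0
  step 1: slow=1, fast=2
  step 2: slow=2, fast=4
  step 3: slow=3, fast=5
  step 4: slow=4, fast=5
  step 5: slow=5, fast=5
  slow == fast at node 5: cycle detected

Cycle: yes


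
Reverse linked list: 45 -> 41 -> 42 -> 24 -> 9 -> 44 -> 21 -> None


Step 1: curr=45, set curr.next=prev(None) | reversed so far: 45
Step 2: curr=41, set curr.next=prev(45) | reversed so far: 41 -> 45
Step 3: curr=42, set curr.next=prev(41) | reversed so far: 42 -> 41 -> 45
Step 4: curr=24, set curr.next=prev(42) | reversed so far: 24 -> 42 -> 41 -> 45
Step 5: curr=9, set curr.next=prev(24) | reversed so far: 9 -> 24 -> 42 -> 41 -> 45
Step 6: curr=44, set curr.next=prev(9) | reversed so far: 44 -> 9 -> 24 -> 42 -> 41 -> 45
Step 7: curr=21, set curr.next=prev(44) | reversed so far: 21 -> 44 -> 9 -> 24 -> 42 -> 41 -> 45

21 -> 44 -> 9 -> 24 -> 42 -> 41 -> 45 -> None


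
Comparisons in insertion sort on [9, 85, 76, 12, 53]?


Algorithm: insertion sort
Input: [9, 85, 76, 12, 53]
Sorted: [9, 12, 53, 76, 85]

9


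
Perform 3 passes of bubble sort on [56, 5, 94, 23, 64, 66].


Initial: [56, 5, 94, 23, 64, 66]
Pass 1: [5, 56, 23, 64, 66, 94] (4 swaps)
Pass 2: [5, 23, 56, 64, 66, 94] (1 swaps)
Pass 3: [5, 23, 56, 64, 66, 94] (0 swaps)

After 3 passes: [5, 23, 56, 64, 66, 94]


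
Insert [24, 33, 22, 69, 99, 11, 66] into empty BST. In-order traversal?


Insert 24: root
Insert 33: R from 24
Insert 22: L from 24
Insert 69: R from 24 -> R from 33
Insert 99: R from 24 -> R from 33 -> R from 69
Insert 11: L from 24 -> L from 22
Insert 66: R from 24 -> R from 33 -> L from 69

In-order: [11, 22, 24, 33, 66, 69, 99]


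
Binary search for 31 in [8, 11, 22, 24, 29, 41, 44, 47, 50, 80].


Step 1: lo=0, hi=9, mid=4, val=29
Step 2: lo=5, hi=9, mid=7, val=47
Step 3: lo=5, hi=6, mid=5, val=41

Not found


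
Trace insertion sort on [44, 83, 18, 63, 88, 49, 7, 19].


Initial: [44, 83, 18, 63, 88, 49, 7, 19]
Insert 83: [44, 83, 18, 63, 88, 49, 7, 19]
Insert 18: [18, 44, 83, 63, 88, 49, 7, 19]
Insert 63: [18, 44, 63, 83, 88, 49, 7, 19]
Insert 88: [18, 44, 63, 83, 88, 49, 7, 19]
Insert 49: [18, 44, 49, 63, 83, 88, 7, 19]
Insert 7: [7, 18, 44, 49, 63, 83, 88, 19]
Insert 19: [7, 18, 19, 44, 49, 63, 83, 88]

Sorted: [7, 18, 19, 44, 49, 63, 83, 88]


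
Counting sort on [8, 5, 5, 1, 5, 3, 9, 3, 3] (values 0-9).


Input: [8, 5, 5, 1, 5, 3, 9, 3, 3]
Counts: [0, 1, 0, 3, 0, 3, 0, 0, 1, 1]

Sorted: [1, 3, 3, 3, 5, 5, 5, 8, 9]


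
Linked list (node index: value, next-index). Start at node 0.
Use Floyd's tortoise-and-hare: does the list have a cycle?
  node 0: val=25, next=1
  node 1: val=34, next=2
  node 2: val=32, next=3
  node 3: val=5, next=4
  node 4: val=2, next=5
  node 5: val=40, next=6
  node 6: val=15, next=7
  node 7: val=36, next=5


Floyd's tortoise (slow, +1) and hare (fast, +2):
  init: slow=0, fast=0
  step 1: slow=1, fast=2
  step 2: slow=2, fast=4
  step 3: slow=3, fast=6
  step 4: slow=4, fast=5
  step 5: slow=5, fast=7
  step 6: slow=6, fast=6
  slow == fast at node 6: cycle detected

Cycle: yes


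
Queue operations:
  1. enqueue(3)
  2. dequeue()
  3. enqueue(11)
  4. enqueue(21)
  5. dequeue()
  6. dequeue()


enqueue(3) -> [3]
dequeue()->3, []
enqueue(11) -> [11]
enqueue(21) -> [11, 21]
dequeue()->11, [21]
dequeue()->21, []

Final queue: []


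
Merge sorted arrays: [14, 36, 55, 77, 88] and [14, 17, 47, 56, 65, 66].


Take 14 from A
Take 14 from B
Take 17 from B
Take 36 from A
Take 47 from B
Take 55 from A
Take 56 from B
Take 65 from B
Take 66 from B

Merged: [14, 14, 17, 36, 47, 55, 56, 65, 66, 77, 88]


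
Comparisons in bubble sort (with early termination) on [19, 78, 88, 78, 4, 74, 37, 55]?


Algorithm: bubble sort (with early termination)
Input: [19, 78, 88, 78, 4, 74, 37, 55]
Sorted: [4, 19, 37, 55, 74, 78, 78, 88]

25


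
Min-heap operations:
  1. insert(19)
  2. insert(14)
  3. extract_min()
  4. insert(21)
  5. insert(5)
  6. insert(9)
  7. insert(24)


insert(19) -> [19]
insert(14) -> [14, 19]
extract_min()->14, [19]
insert(21) -> [19, 21]
insert(5) -> [5, 21, 19]
insert(9) -> [5, 9, 19, 21]
insert(24) -> [5, 9, 19, 21, 24]

Final heap: [5, 9, 19, 21, 24]


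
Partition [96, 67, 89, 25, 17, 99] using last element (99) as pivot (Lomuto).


Pivot: 99
  96 <= 99: advance i (no swap)
  67 <= 99: advance i (no swap)
  89 <= 99: advance i (no swap)
  25 <= 99: advance i (no swap)
  17 <= 99: advance i (no swap)
Place pivot at 5: [96, 67, 89, 25, 17, 99]

Partitioned: [96, 67, 89, 25, 17, 99]


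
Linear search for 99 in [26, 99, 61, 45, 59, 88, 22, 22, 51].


i=0: 26!=99
i=1: 99==99 found!

Found at 1, 2 comps


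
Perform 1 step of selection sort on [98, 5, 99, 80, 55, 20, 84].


Initial: [98, 5, 99, 80, 55, 20, 84]
Step 1: min=5 at 1
  Swap: [5, 98, 99, 80, 55, 20, 84]

After 1 step: [5, 98, 99, 80, 55, 20, 84]
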